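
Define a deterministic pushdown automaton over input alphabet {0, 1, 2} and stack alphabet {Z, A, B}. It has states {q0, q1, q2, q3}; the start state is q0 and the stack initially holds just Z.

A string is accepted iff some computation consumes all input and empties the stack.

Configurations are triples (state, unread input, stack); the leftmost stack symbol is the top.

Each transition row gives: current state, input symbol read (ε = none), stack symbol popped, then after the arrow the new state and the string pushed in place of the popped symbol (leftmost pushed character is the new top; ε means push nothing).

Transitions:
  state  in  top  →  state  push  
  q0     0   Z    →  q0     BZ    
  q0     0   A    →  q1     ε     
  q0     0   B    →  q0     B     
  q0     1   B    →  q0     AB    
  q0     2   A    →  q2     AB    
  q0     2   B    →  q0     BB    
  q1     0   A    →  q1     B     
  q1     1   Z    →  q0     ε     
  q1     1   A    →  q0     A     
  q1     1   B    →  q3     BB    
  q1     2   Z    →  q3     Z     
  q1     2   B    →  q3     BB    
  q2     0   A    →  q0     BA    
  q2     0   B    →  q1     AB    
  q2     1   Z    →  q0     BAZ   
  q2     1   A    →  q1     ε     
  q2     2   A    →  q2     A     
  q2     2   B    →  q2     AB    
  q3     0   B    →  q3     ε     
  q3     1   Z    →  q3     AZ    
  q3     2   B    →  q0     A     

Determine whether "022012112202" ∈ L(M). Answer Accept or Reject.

Reject

(q0, 022012112202, Z) ⊢ (q0, 22012112202, BZ) ⊢ (q0, 2012112202, BBZ) ⊢ (q0, 012112202, BBBZ) ⊢ (q0, 12112202, BBBZ) ⊢ (q0, 2112202, ABBBZ) ⊢ (q2, 112202, ABBBBZ) ⊢ (q1, 12202, BBBBZ) ⊢ (q3, 2202, BBBBBZ) ⊢ (q0, 202, ABBBBZ) ⊢ (q2, 02, ABBBBBZ) ⊢ (q0, 2, BABBBBBZ) ⊢ (q0, ε, BBABBBBBZ)
All input consumed; stack is BBABBBBBZ, not empty, and no further ε-move applies.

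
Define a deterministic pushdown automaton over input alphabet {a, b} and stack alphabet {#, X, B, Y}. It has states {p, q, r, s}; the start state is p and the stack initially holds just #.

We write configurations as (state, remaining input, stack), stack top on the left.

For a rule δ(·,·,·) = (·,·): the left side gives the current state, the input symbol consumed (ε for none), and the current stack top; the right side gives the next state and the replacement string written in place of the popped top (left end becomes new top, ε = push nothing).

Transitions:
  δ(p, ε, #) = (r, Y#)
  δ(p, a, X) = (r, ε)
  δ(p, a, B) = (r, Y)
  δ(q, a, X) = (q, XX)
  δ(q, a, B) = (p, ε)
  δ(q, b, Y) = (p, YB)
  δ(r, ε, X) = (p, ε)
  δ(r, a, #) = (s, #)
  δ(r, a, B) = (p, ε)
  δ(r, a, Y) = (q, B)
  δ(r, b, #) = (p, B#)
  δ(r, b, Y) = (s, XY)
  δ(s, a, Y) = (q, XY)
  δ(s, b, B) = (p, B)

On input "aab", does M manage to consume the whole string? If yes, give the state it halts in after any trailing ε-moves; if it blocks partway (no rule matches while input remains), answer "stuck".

(p, aab, #)
  ε-move, top #: go to r, push Y# → (r, aab, Y#)
  read a, top Y: go to q, push B → (q, ab, B#)
  read a, top B: go to p, push ε → (p, b, #)
  ε-move, top #: go to r, push Y# → (r, b, Y#)
  read b, top Y: go to s, push XY → (s, ε, XY#)
All input consumed; M is in state s.

s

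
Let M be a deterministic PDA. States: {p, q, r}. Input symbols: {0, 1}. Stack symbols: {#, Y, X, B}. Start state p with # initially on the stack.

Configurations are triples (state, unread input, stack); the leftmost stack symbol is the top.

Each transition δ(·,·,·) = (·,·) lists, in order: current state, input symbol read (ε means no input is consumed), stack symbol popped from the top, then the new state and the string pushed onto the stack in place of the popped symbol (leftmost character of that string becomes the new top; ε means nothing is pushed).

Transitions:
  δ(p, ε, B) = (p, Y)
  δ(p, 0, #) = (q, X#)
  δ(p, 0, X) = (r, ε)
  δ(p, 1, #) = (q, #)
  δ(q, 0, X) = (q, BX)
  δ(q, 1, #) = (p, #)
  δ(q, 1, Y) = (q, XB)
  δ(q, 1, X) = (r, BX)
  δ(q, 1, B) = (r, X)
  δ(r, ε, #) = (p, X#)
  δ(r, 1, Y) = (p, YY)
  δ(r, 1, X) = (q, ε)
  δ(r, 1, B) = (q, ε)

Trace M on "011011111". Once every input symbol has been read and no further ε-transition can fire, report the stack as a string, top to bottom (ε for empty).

(p, 011011111, #)
  read 0, top #: go to q, push X# → (q, 11011111, X#)
  read 1, top X: go to r, push BX → (r, 1011111, BX#)
  read 1, top B: go to q, push ε → (q, 011111, X#)
  read 0, top X: go to q, push BX → (q, 11111, BX#)
  read 1, top B: go to r, push X → (r, 1111, XX#)
  read 1, top X: go to q, push ε → (q, 111, X#)
  read 1, top X: go to r, push BX → (r, 11, BX#)
  read 1, top B: go to q, push ε → (q, 1, X#)
  read 1, top X: go to r, push BX → (r, ε, BX#)
All input consumed in state r with stack BX#.

BX#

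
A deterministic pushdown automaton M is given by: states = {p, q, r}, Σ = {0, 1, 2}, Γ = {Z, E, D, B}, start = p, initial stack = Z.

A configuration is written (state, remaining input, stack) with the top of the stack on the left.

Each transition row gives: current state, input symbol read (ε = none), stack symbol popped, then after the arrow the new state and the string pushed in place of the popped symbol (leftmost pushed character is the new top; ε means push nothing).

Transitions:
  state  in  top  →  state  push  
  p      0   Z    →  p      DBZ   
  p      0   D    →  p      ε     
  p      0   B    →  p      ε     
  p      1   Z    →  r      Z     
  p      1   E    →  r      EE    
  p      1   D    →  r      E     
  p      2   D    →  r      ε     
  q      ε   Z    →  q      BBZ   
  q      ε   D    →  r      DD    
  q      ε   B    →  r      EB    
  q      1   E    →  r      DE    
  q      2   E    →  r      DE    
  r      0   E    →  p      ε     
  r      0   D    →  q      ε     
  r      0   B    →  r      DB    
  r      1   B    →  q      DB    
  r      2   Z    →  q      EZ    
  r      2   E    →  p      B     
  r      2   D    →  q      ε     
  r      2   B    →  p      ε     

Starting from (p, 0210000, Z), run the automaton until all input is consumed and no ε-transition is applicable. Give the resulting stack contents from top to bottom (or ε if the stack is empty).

DDBZ

(p, 0210000, Z) ⊢ (p, 210000, DBZ) ⊢ (r, 10000, BZ) ⊢ (q, 0000, DBZ) ⊢ (r, 0000, DDBZ) ⊢ (q, 000, DBZ) ⊢ (r, 000, DDBZ) ⊢ (q, 00, DBZ) ⊢ (r, 00, DDBZ) ⊢ (q, 0, DBZ) ⊢ (r, 0, DDBZ) ⊢ (q, ε, DBZ) ⊢ (r, ε, DDBZ)
All input consumed in state r with stack DDBZ.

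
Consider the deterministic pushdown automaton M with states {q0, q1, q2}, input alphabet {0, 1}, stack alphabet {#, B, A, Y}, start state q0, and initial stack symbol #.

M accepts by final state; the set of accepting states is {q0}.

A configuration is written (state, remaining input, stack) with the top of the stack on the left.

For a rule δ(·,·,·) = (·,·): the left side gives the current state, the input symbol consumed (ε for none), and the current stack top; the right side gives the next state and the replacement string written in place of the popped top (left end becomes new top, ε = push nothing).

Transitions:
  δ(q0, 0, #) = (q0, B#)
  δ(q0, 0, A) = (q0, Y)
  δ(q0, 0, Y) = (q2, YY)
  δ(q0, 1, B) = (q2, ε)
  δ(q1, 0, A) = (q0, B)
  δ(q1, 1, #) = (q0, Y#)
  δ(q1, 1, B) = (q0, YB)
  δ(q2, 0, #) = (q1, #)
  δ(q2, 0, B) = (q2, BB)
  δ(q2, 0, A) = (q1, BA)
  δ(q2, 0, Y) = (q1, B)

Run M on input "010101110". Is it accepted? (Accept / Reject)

Reject

(q0, 010101110, #)
  read 0, top #: go to q0, push B# → (q0, 10101110, B#)
  read 1, top B: go to q2, push ε → (q2, 0101110, #)
  read 0, top #: go to q1, push # → (q1, 101110, #)
  read 1, top #: go to q0, push Y# → (q0, 01110, Y#)
  read 0, top Y: go to q2, push YY → (q2, 1110, YY#)
No transition applies at (q2, 1110, YY#); input not fully consumed.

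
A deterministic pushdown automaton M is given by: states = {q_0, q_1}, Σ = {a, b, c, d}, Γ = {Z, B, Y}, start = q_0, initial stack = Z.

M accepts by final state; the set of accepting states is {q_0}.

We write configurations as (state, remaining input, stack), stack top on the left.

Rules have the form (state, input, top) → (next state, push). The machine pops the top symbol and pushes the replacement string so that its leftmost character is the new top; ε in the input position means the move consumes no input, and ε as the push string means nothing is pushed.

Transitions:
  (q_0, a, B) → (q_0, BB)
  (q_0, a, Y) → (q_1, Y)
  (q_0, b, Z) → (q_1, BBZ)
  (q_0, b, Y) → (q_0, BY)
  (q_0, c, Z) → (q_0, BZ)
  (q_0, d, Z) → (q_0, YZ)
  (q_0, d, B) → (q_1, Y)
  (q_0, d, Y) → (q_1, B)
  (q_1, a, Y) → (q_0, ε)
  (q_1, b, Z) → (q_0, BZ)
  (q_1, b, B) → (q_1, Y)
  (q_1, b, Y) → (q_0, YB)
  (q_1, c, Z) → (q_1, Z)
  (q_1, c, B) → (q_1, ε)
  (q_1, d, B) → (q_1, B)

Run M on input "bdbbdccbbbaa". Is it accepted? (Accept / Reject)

(q_0, bdbbdccbbbaa, Z) ⊢ (q_1, dbbdccbbbaa, BBZ) ⊢ (q_1, bbdccbbbaa, BBZ) ⊢ (q_1, bdccbbbaa, YBZ) ⊢ (q_0, dccbbbaa, YBBZ) ⊢ (q_1, ccbbbaa, BBBZ) ⊢ (q_1, cbbbaa, BBZ) ⊢ (q_1, bbbaa, BZ) ⊢ (q_1, bbaa, YZ) ⊢ (q_0, baa, YBZ) ⊢ (q_0, aa, BYBZ) ⊢ (q_0, a, BBYBZ) ⊢ (q_0, ε, BBBYBZ)
All input consumed; state q_0 ∈ F.

Accept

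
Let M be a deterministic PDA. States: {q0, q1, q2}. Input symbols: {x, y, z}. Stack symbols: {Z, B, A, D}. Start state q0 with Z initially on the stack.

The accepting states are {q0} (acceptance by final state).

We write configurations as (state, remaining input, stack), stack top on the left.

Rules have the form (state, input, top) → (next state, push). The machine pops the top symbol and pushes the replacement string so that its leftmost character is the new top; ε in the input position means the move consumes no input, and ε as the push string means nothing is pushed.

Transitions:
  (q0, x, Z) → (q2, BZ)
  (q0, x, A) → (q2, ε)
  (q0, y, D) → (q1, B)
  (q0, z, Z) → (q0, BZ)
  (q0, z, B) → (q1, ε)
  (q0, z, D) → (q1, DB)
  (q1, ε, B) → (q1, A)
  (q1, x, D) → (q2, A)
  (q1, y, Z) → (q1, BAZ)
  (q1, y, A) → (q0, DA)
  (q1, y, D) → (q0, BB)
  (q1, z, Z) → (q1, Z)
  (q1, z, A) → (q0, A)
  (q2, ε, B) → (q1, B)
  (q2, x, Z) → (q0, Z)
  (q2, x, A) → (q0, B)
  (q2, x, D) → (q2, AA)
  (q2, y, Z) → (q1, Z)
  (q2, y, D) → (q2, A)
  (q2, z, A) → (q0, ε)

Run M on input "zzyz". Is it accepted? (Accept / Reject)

(q0, zzyz, Z)
  read z, top Z: go to q0, push BZ → (q0, zyz, BZ)
  read z, top B: go to q1, push ε → (q1, yz, Z)
  read y, top Z: go to q1, push BAZ → (q1, z, BAZ)
  ε-move, top B: go to q1, push A → (q1, z, AAZ)
  read z, top A: go to q0, push A → (q0, ε, AAZ)
All input consumed; state q0 ∈ F.

Accept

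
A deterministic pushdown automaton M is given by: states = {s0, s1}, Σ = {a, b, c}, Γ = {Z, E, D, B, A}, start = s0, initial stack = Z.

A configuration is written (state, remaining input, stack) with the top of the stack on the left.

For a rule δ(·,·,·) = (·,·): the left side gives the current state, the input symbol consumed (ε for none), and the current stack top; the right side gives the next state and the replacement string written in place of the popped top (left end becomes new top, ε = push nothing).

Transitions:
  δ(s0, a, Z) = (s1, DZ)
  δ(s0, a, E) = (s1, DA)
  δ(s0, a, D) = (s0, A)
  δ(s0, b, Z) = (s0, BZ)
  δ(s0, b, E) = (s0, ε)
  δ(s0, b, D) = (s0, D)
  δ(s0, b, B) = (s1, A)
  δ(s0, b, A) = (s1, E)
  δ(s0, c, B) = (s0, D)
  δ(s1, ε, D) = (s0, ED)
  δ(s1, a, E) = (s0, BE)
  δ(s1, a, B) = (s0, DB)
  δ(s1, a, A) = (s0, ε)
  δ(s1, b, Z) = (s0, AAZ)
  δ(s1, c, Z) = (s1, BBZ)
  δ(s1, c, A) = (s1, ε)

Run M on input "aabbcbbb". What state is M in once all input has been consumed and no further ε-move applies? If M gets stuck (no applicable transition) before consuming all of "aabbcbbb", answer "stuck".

(s0, aabbcbbb, Z)
  read a, top Z: go to s1, push DZ → (s1, abbcbbb, DZ)
  ε-move, top D: go to s0, push ED → (s0, abbcbbb, EDZ)
  read a, top E: go to s1, push DA → (s1, bbcbbb, DADZ)
  ε-move, top D: go to s0, push ED → (s0, bbcbbb, EDADZ)
  read b, top E: go to s0, push ε → (s0, bcbbb, DADZ)
  read b, top D: go to s0, push D → (s0, cbbb, DADZ)
No transition for (s0, c, top D); M blocks with input cbbb remaining.

stuck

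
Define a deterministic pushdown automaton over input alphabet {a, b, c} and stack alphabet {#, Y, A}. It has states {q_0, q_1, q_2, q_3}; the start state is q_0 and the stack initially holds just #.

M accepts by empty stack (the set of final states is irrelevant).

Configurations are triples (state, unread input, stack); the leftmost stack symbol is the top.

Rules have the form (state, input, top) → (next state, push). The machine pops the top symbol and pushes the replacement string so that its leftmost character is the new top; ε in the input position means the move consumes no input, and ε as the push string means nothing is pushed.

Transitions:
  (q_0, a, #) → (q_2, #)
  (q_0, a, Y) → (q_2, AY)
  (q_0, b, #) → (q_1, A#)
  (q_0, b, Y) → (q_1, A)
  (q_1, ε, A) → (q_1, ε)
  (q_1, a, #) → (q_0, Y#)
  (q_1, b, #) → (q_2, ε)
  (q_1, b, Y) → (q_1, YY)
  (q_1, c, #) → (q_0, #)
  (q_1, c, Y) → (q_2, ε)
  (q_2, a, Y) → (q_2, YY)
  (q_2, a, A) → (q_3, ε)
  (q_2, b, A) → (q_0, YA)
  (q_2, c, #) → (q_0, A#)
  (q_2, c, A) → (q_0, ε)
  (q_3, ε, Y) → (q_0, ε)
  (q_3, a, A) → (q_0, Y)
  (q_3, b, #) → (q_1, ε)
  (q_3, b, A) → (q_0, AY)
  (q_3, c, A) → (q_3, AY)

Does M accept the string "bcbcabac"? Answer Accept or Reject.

(q_0, bcbcabac, #)
  read b, top #: go to q_1, push A# → (q_1, cbcabac, A#)
  ε-move, top A: go to q_1, push ε → (q_1, cbcabac, #)
  read c, top #: go to q_0, push # → (q_0, bcabac, #)
  read b, top #: go to q_1, push A# → (q_1, cabac, A#)
  ε-move, top A: go to q_1, push ε → (q_1, cabac, #)
  read c, top #: go to q_0, push # → (q_0, abac, #)
  read a, top #: go to q_2, push # → (q_2, bac, #)
No transition applies at (q_2, bac, #); input not fully consumed.

Reject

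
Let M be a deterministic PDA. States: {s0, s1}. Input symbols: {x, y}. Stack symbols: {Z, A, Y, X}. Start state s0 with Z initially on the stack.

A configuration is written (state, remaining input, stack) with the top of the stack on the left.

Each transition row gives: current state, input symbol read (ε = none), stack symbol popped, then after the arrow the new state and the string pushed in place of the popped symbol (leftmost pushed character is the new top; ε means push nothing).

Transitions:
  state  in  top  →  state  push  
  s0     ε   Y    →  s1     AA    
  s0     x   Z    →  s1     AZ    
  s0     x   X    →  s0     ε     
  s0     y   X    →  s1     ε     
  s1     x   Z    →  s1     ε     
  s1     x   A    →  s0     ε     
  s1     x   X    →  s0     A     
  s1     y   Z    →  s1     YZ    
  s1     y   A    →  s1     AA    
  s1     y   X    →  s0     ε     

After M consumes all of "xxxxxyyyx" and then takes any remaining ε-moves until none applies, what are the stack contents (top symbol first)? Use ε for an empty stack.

(s0, xxxxxyyyx, Z) ⊢ (s1, xxxxyyyx, AZ) ⊢ (s0, xxxyyyx, Z) ⊢ (s1, xxyyyx, AZ) ⊢ (s0, xyyyx, Z) ⊢ (s1, yyyx, AZ) ⊢ (s1, yyx, AAZ) ⊢ (s1, yx, AAAZ) ⊢ (s1, x, AAAAZ) ⊢ (s0, ε, AAAZ)
All input consumed in state s0 with stack AAAZ.

AAAZ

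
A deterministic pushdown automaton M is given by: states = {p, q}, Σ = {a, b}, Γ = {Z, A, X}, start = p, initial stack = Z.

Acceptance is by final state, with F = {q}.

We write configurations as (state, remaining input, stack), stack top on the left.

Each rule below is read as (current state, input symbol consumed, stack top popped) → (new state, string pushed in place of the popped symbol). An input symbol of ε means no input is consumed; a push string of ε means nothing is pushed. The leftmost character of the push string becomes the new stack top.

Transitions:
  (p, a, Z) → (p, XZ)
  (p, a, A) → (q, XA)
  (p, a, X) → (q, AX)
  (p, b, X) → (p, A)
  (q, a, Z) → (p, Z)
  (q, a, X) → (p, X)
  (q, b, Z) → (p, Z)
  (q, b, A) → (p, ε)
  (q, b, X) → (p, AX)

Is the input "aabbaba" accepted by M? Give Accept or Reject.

Accept

(p, aabbaba, Z)
  read a, top Z: go to p, push XZ → (p, abbaba, XZ)
  read a, top X: go to q, push AX → (q, bbaba, AXZ)
  read b, top A: go to p, push ε → (p, baba, XZ)
  read b, top X: go to p, push A → (p, aba, AZ)
  read a, top A: go to q, push XA → (q, ba, XAZ)
  read b, top X: go to p, push AX → (p, a, AXAZ)
  read a, top A: go to q, push XA → (q, ε, XAXAZ)
All input consumed; state q ∈ F.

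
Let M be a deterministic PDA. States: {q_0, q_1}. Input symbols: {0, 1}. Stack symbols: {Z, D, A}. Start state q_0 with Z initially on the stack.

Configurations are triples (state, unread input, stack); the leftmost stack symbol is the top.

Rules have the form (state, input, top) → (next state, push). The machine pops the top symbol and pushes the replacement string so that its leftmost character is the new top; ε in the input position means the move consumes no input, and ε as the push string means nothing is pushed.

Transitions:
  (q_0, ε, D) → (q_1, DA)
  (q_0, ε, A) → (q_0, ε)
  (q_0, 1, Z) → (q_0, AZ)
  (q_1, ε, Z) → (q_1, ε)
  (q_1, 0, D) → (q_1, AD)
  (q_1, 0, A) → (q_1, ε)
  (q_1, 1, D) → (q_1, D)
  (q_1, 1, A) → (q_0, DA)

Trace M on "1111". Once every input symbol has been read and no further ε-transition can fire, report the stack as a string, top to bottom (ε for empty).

(q_0, 1111, Z) ⊢ (q_0, 111, AZ) ⊢ (q_0, 111, Z) ⊢ (q_0, 11, AZ) ⊢ (q_0, 11, Z) ⊢ (q_0, 1, AZ) ⊢ (q_0, 1, Z) ⊢ (q_0, ε, AZ) ⊢ (q_0, ε, Z)
All input consumed in state q_0 with stack Z.

Z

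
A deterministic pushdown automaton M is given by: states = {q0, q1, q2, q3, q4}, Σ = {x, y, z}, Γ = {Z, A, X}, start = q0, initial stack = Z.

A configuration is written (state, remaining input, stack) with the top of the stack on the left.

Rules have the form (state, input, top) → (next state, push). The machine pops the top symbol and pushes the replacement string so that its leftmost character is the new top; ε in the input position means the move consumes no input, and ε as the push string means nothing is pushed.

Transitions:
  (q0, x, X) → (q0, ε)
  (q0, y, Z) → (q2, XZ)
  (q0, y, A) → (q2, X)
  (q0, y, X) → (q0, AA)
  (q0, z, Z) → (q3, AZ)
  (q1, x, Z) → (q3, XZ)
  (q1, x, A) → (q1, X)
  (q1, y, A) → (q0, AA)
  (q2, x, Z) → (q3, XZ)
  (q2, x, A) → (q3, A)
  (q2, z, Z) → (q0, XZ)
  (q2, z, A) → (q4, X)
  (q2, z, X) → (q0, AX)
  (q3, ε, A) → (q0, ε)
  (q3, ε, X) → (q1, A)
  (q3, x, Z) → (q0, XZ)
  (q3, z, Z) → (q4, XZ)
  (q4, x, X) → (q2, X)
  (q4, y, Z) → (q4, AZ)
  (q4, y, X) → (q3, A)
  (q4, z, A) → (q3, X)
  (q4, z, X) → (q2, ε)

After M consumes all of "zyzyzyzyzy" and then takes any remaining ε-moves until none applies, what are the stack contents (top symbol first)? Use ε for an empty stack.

(q0, zyzyzyzyzy, Z)
  read z, top Z: go to q3, push AZ → (q3, yzyzyzyzy, AZ)
  ε-move, top A: go to q0, push ε → (q0, yzyzyzyzy, Z)
  read y, top Z: go to q2, push XZ → (q2, zyzyzyzy, XZ)
  read z, top X: go to q0, push AX → (q0, yzyzyzy, AXZ)
  read y, top A: go to q2, push X → (q2, zyzyzy, XXZ)
  read z, top X: go to q0, push AX → (q0, yzyzy, AXXZ)
  read y, top A: go to q2, push X → (q2, zyzy, XXXZ)
  read z, top X: go to q0, push AX → (q0, yzy, AXXXZ)
  read y, top A: go to q2, push X → (q2, zy, XXXXZ)
  read z, top X: go to q0, push AX → (q0, y, AXXXXZ)
  read y, top A: go to q2, push X → (q2, ε, XXXXXZ)
All input consumed in state q2 with stack XXXXXZ.

XXXXXZ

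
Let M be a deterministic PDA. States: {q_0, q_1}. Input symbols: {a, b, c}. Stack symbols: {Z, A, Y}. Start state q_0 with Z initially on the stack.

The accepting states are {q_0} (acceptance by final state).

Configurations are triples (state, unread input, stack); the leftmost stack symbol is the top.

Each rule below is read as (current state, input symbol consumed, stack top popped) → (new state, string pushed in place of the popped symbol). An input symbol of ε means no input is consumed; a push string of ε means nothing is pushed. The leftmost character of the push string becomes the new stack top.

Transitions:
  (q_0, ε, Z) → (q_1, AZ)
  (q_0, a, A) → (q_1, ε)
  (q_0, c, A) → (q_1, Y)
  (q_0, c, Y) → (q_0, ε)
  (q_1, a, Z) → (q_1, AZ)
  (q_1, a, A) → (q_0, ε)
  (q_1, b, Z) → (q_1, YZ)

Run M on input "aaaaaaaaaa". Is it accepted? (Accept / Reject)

(q_0, aaaaaaaaaa, Z)
  ε-move, top Z: go to q_1, push AZ → (q_1, aaaaaaaaaa, AZ)
  read a, top A: go to q_0, push ε → (q_0, aaaaaaaaa, Z)
  ε-move, top Z: go to q_1, push AZ → (q_1, aaaaaaaaa, AZ)
  read a, top A: go to q_0, push ε → (q_0, aaaaaaaa, Z)
  ε-move, top Z: go to q_1, push AZ → (q_1, aaaaaaaa, AZ)
  read a, top A: go to q_0, push ε → (q_0, aaaaaaa, Z)
  ε-move, top Z: go to q_1, push AZ → (q_1, aaaaaaa, AZ)
  read a, top A: go to q_0, push ε → (q_0, aaaaaa, Z)
  ε-move, top Z: go to q_1, push AZ → (q_1, aaaaaa, AZ)
  read a, top A: go to q_0, push ε → (q_0, aaaaa, Z)
  ε-move, top Z: go to q_1, push AZ → (q_1, aaaaa, AZ)
  read a, top A: go to q_0, push ε → (q_0, aaaa, Z)
  ε-move, top Z: go to q_1, push AZ → (q_1, aaaa, AZ)
  read a, top A: go to q_0, push ε → (q_0, aaa, Z)
  ε-move, top Z: go to q_1, push AZ → (q_1, aaa, AZ)
  read a, top A: go to q_0, push ε → (q_0, aa, Z)
  ε-move, top Z: go to q_1, push AZ → (q_1, aa, AZ)
  read a, top A: go to q_0, push ε → (q_0, a, Z)
  ε-move, top Z: go to q_1, push AZ → (q_1, a, AZ)
  read a, top A: go to q_0, push ε → (q_0, ε, Z)
All input consumed; state q_0 ∈ F.

Accept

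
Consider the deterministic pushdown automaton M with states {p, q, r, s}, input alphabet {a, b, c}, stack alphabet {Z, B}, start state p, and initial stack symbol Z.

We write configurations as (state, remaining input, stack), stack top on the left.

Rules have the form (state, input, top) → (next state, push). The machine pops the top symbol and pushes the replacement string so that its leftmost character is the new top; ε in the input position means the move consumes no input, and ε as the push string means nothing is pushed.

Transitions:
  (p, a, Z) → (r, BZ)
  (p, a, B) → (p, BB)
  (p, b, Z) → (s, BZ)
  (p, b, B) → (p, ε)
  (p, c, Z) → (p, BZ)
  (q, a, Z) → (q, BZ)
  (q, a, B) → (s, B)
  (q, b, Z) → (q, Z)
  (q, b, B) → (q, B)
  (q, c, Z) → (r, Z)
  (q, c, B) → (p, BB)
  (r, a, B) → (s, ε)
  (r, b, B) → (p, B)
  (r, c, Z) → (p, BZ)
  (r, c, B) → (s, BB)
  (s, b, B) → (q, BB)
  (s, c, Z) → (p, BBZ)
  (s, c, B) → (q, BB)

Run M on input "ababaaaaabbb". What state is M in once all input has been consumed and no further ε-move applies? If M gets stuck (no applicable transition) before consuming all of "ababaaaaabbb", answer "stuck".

p

(p, ababaaaaabbb, Z)
  read a, top Z: go to r, push BZ → (r, babaaaaabbb, BZ)
  read b, top B: go to p, push B → (p, abaaaaabbb, BZ)
  read a, top B: go to p, push BB → (p, baaaaabbb, BBZ)
  read b, top B: go to p, push ε → (p, aaaaabbb, BZ)
  read a, top B: go to p, push BB → (p, aaaabbb, BBZ)
  read a, top B: go to p, push BB → (p, aaabbb, BBBZ)
  read a, top B: go to p, push BB → (p, aabbb, BBBBZ)
  read a, top B: go to p, push BB → (p, abbb, BBBBBZ)
  read a, top B: go to p, push BB → (p, bbb, BBBBBBZ)
  read b, top B: go to p, push ε → (p, bb, BBBBBZ)
  read b, top B: go to p, push ε → (p, b, BBBBZ)
  read b, top B: go to p, push ε → (p, ε, BBBZ)
All input consumed; M is in state p.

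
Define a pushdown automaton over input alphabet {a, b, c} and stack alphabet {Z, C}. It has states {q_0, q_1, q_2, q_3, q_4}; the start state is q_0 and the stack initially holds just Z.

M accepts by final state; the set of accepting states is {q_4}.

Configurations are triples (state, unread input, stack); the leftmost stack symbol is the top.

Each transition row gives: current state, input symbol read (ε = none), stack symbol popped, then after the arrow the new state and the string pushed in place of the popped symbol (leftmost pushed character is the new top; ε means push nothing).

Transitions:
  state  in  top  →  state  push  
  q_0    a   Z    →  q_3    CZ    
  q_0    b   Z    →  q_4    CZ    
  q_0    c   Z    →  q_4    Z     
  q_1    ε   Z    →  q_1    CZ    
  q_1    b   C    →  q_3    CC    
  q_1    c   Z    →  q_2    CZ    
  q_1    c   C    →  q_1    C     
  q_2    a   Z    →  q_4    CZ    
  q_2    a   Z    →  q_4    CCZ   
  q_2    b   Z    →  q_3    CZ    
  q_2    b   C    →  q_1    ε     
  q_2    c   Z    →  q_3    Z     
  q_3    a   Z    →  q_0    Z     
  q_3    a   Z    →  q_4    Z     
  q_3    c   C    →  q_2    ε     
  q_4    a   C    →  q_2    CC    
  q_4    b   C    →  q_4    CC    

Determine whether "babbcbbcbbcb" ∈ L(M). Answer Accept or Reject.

Reject

No computation consumes all input and reaches a final state.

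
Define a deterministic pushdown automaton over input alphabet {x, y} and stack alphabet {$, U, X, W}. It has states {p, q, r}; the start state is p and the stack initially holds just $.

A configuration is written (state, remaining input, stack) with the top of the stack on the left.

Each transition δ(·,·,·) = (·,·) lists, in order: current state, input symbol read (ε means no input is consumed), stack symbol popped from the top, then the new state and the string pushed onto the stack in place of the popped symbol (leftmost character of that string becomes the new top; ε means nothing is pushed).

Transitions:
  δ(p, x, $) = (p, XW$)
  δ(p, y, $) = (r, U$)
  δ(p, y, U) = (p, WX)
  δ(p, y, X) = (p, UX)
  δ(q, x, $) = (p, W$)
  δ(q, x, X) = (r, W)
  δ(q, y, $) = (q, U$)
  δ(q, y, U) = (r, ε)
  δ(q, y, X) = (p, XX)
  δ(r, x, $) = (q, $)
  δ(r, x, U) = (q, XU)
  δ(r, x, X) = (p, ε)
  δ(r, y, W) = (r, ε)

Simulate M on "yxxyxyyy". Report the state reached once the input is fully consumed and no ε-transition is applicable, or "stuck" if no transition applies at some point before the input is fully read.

p

(p, yxxyxyyy, $) ⊢ (r, xxyxyyy, U$) ⊢ (q, xyxyyy, XU$) ⊢ (r, yxyyy, WU$) ⊢ (r, xyyy, U$) ⊢ (q, yyy, XU$) ⊢ (p, yy, XXU$) ⊢ (p, y, UXXU$) ⊢ (p, ε, WXXXU$)
All input consumed; M is in state p.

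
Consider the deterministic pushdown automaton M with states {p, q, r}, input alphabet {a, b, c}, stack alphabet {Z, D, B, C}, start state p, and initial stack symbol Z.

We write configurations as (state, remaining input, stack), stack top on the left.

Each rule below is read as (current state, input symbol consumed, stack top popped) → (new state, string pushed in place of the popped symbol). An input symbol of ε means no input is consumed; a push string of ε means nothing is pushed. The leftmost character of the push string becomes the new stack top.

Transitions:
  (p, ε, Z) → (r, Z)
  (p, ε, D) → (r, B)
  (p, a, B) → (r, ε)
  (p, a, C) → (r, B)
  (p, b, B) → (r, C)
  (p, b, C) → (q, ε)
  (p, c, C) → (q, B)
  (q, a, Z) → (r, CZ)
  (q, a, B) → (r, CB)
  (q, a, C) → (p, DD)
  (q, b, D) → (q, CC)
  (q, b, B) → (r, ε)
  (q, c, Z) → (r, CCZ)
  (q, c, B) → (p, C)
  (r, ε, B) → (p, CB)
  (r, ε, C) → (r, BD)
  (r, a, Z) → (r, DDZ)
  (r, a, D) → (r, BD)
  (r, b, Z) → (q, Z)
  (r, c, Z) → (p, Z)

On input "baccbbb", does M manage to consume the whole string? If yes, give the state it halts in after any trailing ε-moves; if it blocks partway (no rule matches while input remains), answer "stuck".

stuck

(p, baccbbb, Z)
  ε-move, top Z: go to r, push Z → (r, baccbbb, Z)
  read b, top Z: go to q, push Z → (q, accbbb, Z)
  read a, top Z: go to r, push CZ → (r, ccbbb, CZ)
  ε-move, top C: go to r, push BD → (r, ccbbb, BDZ)
  ε-move, top B: go to p, push CB → (p, ccbbb, CBDZ)
  read c, top C: go to q, push B → (q, cbbb, BBDZ)
  read c, top B: go to p, push C → (p, bbb, CBDZ)
  read b, top C: go to q, push ε → (q, bb, BDZ)
  read b, top B: go to r, push ε → (r, b, DZ)
No transition for (r, b, top D); M blocks with input b remaining.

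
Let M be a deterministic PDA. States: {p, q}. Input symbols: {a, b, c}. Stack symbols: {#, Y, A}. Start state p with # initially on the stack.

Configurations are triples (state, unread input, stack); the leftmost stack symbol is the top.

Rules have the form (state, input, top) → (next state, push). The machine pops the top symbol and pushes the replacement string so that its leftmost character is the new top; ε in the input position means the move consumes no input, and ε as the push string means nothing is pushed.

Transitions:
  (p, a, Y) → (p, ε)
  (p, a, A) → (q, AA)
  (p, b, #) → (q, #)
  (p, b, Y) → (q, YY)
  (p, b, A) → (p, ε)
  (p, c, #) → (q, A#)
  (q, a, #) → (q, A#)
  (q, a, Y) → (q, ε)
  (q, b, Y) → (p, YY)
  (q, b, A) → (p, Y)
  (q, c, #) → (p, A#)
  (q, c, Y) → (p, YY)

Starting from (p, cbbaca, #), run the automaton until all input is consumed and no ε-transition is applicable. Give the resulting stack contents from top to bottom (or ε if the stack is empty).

(p, cbbaca, #)
  read c, top #: go to q, push A# → (q, bbaca, A#)
  read b, top A: go to p, push Y → (p, baca, Y#)
  read b, top Y: go to q, push YY → (q, aca, YY#)
  read a, top Y: go to q, push ε → (q, ca, Y#)
  read c, top Y: go to p, push YY → (p, a, YY#)
  read a, top Y: go to p, push ε → (p, ε, Y#)
All input consumed in state p with stack Y#.

Y#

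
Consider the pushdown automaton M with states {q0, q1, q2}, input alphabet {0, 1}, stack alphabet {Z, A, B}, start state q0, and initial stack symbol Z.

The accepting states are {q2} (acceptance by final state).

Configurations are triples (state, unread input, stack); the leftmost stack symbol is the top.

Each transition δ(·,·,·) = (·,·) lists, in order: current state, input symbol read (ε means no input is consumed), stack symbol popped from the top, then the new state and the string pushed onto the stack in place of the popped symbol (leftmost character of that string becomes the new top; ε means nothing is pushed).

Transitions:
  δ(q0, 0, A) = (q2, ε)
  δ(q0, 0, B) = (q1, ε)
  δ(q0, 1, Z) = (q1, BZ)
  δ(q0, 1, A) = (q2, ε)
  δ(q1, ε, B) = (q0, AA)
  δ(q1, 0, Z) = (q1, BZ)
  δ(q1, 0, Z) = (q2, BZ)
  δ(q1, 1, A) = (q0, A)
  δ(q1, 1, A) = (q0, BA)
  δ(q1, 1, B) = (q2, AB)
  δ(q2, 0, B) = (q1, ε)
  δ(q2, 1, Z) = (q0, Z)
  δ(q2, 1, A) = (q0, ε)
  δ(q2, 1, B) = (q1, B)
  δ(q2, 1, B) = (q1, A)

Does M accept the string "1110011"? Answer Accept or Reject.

Accept

One accepting computation: (q0, 1110011, Z) ⊢ (q1, 110011, BZ) ⊢ (q2, 10011, ABZ) ⊢ (q0, 0011, BZ) ⊢ (q1, 011, Z) ⊢ (q2, 11, BZ) ⊢ (q1, 1, BZ) ⊢ (q2, ε, ABZ)
All input consumed and state q2 ∈ F.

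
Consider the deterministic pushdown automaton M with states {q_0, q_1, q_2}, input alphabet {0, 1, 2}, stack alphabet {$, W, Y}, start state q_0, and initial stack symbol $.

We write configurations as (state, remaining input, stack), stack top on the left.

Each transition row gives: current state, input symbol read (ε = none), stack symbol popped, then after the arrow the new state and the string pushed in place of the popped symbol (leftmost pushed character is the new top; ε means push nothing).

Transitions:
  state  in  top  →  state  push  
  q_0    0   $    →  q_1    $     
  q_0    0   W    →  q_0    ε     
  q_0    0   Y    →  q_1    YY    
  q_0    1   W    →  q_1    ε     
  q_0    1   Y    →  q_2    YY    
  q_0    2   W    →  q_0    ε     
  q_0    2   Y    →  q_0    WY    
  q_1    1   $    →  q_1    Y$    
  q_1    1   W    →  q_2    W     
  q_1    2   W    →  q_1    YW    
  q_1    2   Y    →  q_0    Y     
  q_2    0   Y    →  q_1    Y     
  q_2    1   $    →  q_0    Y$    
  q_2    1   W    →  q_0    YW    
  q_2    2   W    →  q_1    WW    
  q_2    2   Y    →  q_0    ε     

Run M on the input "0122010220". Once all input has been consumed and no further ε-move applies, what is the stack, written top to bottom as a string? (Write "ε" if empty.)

(q_0, 0122010220, $)
  read 0, top $: go to q_1, push $ → (q_1, 122010220, $)
  read 1, top $: go to q_1, push Y$ → (q_1, 22010220, Y$)
  read 2, top Y: go to q_0, push Y → (q_0, 2010220, Y$)
  read 2, top Y: go to q_0, push WY → (q_0, 010220, WY$)
  read 0, top W: go to q_0, push ε → (q_0, 10220, Y$)
  read 1, top Y: go to q_2, push YY → (q_2, 0220, YY$)
  read 0, top Y: go to q_1, push Y → (q_1, 220, YY$)
  read 2, top Y: go to q_0, push Y → (q_0, 20, YY$)
  read 2, top Y: go to q_0, push WY → (q_0, 0, WYY$)
  read 0, top W: go to q_0, push ε → (q_0, ε, YY$)
All input consumed in state q_0 with stack YY$.

YY$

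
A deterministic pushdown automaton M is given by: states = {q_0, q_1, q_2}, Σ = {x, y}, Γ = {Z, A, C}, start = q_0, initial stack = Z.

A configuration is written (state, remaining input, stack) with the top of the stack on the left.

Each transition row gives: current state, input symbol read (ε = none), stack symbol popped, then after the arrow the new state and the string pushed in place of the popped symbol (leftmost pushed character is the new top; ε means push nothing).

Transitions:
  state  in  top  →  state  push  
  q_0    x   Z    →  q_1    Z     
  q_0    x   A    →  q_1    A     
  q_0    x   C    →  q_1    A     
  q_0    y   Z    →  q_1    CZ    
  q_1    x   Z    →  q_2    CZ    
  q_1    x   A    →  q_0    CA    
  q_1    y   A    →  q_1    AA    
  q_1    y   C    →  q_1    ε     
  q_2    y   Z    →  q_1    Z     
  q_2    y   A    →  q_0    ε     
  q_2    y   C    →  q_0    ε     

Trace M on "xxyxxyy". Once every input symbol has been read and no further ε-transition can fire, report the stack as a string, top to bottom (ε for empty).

CZ

(q_0, xxyxxyy, Z) ⊢ (q_1, xyxxyy, Z) ⊢ (q_2, yxxyy, CZ) ⊢ (q_0, xxyy, Z) ⊢ (q_1, xyy, Z) ⊢ (q_2, yy, CZ) ⊢ (q_0, y, Z) ⊢ (q_1, ε, CZ)
All input consumed in state q_1 with stack CZ.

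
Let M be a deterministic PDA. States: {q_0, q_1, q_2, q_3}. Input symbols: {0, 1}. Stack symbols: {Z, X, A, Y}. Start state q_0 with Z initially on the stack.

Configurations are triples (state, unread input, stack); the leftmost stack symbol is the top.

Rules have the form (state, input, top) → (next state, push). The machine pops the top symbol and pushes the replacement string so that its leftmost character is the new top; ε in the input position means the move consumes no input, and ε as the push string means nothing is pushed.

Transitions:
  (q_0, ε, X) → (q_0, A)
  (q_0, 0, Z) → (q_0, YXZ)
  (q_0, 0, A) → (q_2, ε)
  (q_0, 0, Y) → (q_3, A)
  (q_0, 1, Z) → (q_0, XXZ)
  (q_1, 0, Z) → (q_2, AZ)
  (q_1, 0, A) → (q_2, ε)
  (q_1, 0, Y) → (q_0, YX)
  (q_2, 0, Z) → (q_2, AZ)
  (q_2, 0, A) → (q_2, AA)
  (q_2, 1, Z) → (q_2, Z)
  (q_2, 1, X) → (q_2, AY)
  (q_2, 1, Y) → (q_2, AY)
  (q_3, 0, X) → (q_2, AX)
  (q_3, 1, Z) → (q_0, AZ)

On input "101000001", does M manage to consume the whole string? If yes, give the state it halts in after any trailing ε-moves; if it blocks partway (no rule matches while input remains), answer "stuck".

(q_0, 101000001, Z)
  read 1, top Z: go to q_0, push XXZ → (q_0, 01000001, XXZ)
  ε-move, top X: go to q_0, push A → (q_0, 01000001, AXZ)
  read 0, top A: go to q_2, push ε → (q_2, 1000001, XZ)
  read 1, top X: go to q_2, push AY → (q_2, 000001, AYZ)
  read 0, top A: go to q_2, push AA → (q_2, 00001, AAYZ)
  read 0, top A: go to q_2, push AA → (q_2, 0001, AAAYZ)
  read 0, top A: go to q_2, push AA → (q_2, 001, AAAAYZ)
  read 0, top A: go to q_2, push AA → (q_2, 01, AAAAAYZ)
  read 0, top A: go to q_2, push AA → (q_2, 1, AAAAAAYZ)
No transition for (q_2, 1, top A); M blocks with input 1 remaining.

stuck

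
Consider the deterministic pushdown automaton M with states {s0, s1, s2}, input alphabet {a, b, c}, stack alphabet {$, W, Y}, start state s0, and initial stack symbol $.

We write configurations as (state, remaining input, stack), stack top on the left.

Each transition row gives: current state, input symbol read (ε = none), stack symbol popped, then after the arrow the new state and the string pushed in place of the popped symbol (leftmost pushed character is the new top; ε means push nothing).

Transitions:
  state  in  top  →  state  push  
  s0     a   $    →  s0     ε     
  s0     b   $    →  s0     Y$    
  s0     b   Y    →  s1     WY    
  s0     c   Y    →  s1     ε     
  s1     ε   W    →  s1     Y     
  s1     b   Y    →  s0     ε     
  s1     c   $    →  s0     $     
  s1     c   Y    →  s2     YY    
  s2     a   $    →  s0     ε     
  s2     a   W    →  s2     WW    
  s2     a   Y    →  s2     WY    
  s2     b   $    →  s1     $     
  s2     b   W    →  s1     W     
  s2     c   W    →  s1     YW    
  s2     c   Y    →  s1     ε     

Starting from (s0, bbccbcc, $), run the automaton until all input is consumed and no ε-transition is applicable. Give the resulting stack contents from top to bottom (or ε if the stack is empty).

$

(s0, bbccbcc, $) ⊢ (s0, bccbcc, Y$) ⊢ (s1, ccbcc, WY$) ⊢ (s1, ccbcc, YY$) ⊢ (s2, cbcc, YYY$) ⊢ (s1, bcc, YY$) ⊢ (s0, cc, Y$) ⊢ (s1, c, $) ⊢ (s0, ε, $)
All input consumed in state s0 with stack $.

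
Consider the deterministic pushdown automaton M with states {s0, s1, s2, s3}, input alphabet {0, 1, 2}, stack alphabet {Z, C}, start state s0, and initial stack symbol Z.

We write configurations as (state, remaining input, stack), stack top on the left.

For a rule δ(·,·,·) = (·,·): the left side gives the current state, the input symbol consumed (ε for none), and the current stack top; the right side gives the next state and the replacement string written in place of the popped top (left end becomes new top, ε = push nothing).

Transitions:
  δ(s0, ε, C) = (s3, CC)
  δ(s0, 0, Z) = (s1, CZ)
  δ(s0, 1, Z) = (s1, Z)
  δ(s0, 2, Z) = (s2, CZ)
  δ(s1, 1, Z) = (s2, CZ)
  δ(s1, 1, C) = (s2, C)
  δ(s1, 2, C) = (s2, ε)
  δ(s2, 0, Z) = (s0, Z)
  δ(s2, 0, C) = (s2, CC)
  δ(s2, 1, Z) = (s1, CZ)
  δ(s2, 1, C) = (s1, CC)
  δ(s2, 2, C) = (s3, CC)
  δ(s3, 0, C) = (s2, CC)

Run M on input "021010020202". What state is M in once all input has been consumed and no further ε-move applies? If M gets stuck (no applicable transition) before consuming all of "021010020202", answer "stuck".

(s0, 021010020202, Z)
  read 0, top Z: go to s1, push CZ → (s1, 21010020202, CZ)
  read 2, top C: go to s2, push ε → (s2, 1010020202, Z)
  read 1, top Z: go to s1, push CZ → (s1, 010020202, CZ)
No transition for (s1, 0, top C); M blocks with input 010020202 remaining.

stuck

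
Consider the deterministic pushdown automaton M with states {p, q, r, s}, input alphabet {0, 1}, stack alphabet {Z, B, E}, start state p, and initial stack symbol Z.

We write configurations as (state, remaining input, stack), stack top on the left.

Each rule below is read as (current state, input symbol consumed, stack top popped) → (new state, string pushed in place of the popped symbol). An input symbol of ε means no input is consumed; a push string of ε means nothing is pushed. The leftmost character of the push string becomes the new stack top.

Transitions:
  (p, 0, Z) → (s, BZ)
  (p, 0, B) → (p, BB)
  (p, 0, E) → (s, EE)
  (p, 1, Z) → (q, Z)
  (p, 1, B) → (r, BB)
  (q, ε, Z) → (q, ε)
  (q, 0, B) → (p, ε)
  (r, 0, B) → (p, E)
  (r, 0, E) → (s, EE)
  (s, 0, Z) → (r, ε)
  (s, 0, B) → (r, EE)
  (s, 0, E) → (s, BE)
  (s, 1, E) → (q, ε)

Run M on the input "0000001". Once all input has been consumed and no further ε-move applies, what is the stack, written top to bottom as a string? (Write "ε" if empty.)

EEEEEZ

(p, 0000001, Z)
  read 0, top Z: go to s, push BZ → (s, 000001, BZ)
  read 0, top B: go to r, push EE → (r, 00001, EEZ)
  read 0, top E: go to s, push EE → (s, 0001, EEEZ)
  read 0, top E: go to s, push BE → (s, 001, BEEEZ)
  read 0, top B: go to r, push EE → (r, 01, EEEEEZ)
  read 0, top E: go to s, push EE → (s, 1, EEEEEEZ)
  read 1, top E: go to q, push ε → (q, ε, EEEEEZ)
All input consumed in state q with stack EEEEEZ.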